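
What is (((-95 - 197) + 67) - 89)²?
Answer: 98596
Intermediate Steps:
(((-95 - 197) + 67) - 89)² = ((-292 + 67) - 89)² = (-225 - 89)² = (-314)² = 98596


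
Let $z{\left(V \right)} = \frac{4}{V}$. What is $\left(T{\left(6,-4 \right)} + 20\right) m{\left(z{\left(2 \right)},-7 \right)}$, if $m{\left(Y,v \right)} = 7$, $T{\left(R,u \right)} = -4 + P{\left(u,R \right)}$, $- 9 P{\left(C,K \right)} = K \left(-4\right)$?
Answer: $\frac{392}{3} \approx 130.67$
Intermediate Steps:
$P{\left(C,K \right)} = \frac{4 K}{9}$ ($P{\left(C,K \right)} = - \frac{K \left(-4\right)}{9} = - \frac{\left(-4\right) K}{9} = \frac{4 K}{9}$)
$T{\left(R,u \right)} = -4 + \frac{4 R}{9}$
$\left(T{\left(6,-4 \right)} + 20\right) m{\left(z{\left(2 \right)},-7 \right)} = \left(\left(-4 + \frac{4}{9} \cdot 6\right) + 20\right) 7 = \left(\left(-4 + \frac{8}{3}\right) + 20\right) 7 = \left(- \frac{4}{3} + 20\right) 7 = \frac{56}{3} \cdot 7 = \frac{392}{3}$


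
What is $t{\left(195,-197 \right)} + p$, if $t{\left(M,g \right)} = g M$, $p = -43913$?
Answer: $-82328$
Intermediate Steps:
$t{\left(M,g \right)} = M g$
$t{\left(195,-197 \right)} + p = 195 \left(-197\right) - 43913 = -38415 - 43913 = -82328$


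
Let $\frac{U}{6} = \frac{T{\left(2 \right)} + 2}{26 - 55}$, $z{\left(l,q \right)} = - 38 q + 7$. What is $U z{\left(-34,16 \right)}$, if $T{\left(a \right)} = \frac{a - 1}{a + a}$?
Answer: $\frac{16227}{58} \approx 279.78$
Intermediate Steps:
$z{\left(l,q \right)} = 7 - 38 q$
$T{\left(a \right)} = \frac{-1 + a}{2 a}$
$U = - \frac{27}{58}$ ($U = 6 \frac{\frac{-1 + 2}{2 \cdot 2} + 2}{26 - 55} = 6 \frac{\frac{1}{2} \cdot \frac{1}{2} \cdot 1 + 2}{-29} = 6 \left(\frac{1}{4} + 2\right) \left(- \frac{1}{29}\right) = 6 \cdot \frac{9}{4} \left(- \frac{1}{29}\right) = 6 \left(- \frac{9}{116}\right) = - \frac{27}{58} \approx -0.46552$)
$U z{\left(-34,16 \right)} = - \frac{27 \left(7 - 608\right)}{58} = \left(- \frac{27}{58}\right) \left(-601\right) = \frac{16227}{58}$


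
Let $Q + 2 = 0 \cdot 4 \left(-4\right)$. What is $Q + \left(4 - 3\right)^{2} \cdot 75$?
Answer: $73$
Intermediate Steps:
$Q = -2$ ($Q = -2 + 0 \cdot 4 \left(-4\right) = -2 + 0 \left(-4\right) = -2 + 0 = -2$)
$Q + \left(4 - 3\right)^{2} \cdot 75 = -2 + \left(4 - 3\right)^{2} \cdot 75 = -2 + 1^{2} \cdot 75 = -2 + 1 \cdot 75 = -2 + 75 = 73$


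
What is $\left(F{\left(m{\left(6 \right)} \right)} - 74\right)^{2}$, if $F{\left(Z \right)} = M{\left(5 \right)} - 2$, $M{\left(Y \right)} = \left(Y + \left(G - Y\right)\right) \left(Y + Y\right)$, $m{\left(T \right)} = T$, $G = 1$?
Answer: $4356$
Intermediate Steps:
$M{\left(Y \right)} = 2 Y$ ($M{\left(Y \right)} = \left(Y - \left(-1 + Y\right)\right) \left(Y + Y\right) = 1 \cdot 2 Y = 2 Y$)
$F{\left(Z \right)} = 8$ ($F{\left(Z \right)} = 2 \cdot 5 - 2 = 10 - 2 = 8$)
$\left(F{\left(m{\left(6 \right)} \right)} - 74\right)^{2} = \left(8 - 74\right)^{2} = \left(-66\right)^{2} = 4356$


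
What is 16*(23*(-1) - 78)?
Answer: -1616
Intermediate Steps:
16*(23*(-1) - 78) = 16*(-23 - 78) = 16*(-101) = -1616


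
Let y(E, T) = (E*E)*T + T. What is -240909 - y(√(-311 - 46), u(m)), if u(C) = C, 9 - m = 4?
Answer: -239129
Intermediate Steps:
m = 5 (m = 9 - 1*4 = 9 - 4 = 5)
y(E, T) = T + T*E² (y(E, T) = E²*T + T = T*E² + T = T + T*E²)
-240909 - y(√(-311 - 46), u(m)) = -240909 - 5*(1 + (√(-311 - 46))²) = -240909 - 5*(1 + (√(-357))²) = -240909 - 5*(1 + (I*√357)²) = -240909 - 5*(1 - 357) = -240909 - 5*(-356) = -240909 - 1*(-1780) = -240909 + 1780 = -239129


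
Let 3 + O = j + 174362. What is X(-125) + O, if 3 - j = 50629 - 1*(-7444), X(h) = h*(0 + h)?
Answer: 131914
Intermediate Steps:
X(h) = h**2 (X(h) = h*h = h**2)
j = -58070 (j = 3 - (50629 - 1*(-7444)) = 3 - (50629 + 7444) = 3 - 1*58073 = 3 - 58073 = -58070)
O = 116289 (O = -3 + (-58070 + 174362) = -3 + 116292 = 116289)
X(-125) + O = (-125)**2 + 116289 = 15625 + 116289 = 131914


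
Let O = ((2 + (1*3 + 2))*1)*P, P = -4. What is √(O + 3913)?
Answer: √3885 ≈ 62.330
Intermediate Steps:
O = -28 (O = ((2 + (1*3 + 2))*1)*(-4) = ((2 + (3 + 2))*1)*(-4) = ((2 + 5)*1)*(-4) = (7*1)*(-4) = 7*(-4) = -28)
√(O + 3913) = √(-28 + 3913) = √3885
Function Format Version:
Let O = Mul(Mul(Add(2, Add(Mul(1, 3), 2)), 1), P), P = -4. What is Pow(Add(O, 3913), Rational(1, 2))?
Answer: Pow(3885, Rational(1, 2)) ≈ 62.330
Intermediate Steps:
O = -28 (O = Mul(Mul(Add(2, Add(Mul(1, 3), 2)), 1), -4) = Mul(Mul(Add(2, Add(3, 2)), 1), -4) = Mul(Mul(Add(2, 5), 1), -4) = Mul(Mul(7, 1), -4) = Mul(7, -4) = -28)
Pow(Add(O, 3913), Rational(1, 2)) = Pow(Add(-28, 3913), Rational(1, 2)) = Pow(3885, Rational(1, 2))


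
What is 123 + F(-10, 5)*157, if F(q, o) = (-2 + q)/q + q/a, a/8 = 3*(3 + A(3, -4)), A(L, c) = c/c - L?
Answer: 14759/60 ≈ 245.98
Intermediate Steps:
A(L, c) = 1 - L
a = 24 (a = 8*(3*(3 + (1 - 1*3))) = 8*(3*(3 + (1 - 3))) = 8*(3*(3 - 2)) = 8*(3*1) = 8*3 = 24)
F(q, o) = q/24 + (-2 + q)/q (F(q, o) = (-2 + q)/q + q/24 = q/24 + (-2 + q)/q)
123 + F(-10, 5)*157 = 123 + (1 - 2/(-10) + (1/24)*(-10))*157 = 123 + (1 - 2*(-⅒) - 5/12)*157 = 123 + (1 + ⅕ - 5/12)*157 = 123 + (47/60)*157 = 123 + 7379/60 = 14759/60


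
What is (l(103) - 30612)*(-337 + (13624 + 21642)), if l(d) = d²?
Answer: -698684787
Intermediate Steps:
(l(103) - 30612)*(-337 + (13624 + 21642)) = (103² - 30612)*(-337 + (13624 + 21642)) = (10609 - 30612)*(-337 + 35266) = -20003*34929 = -698684787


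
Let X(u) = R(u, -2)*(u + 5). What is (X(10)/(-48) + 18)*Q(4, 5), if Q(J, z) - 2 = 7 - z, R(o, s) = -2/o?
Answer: 289/4 ≈ 72.250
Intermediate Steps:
Q(J, z) = 9 - z (Q(J, z) = 2 + (7 - z) = 9 - z)
X(u) = -2*(5 + u)/u (X(u) = (-2/u)*(u + 5) = (-2/u)*(5 + u) = -2*(5 + u)/u)
(X(10)/(-48) + 18)*Q(4, 5) = ((-2 - 10/10)/(-48) + 18)*(9 - 1*5) = ((-2 - 10*1/10)*(-1/48) + 18)*(9 - 5) = ((-2 - 1)*(-1/48) + 18)*4 = (-3*(-1/48) + 18)*4 = (1/16 + 18)*4 = (289/16)*4 = 289/4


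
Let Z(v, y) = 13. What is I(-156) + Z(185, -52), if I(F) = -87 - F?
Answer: 82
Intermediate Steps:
I(-156) + Z(185, -52) = (-87 - 1*(-156)) + 13 = (-87 + 156) + 13 = 69 + 13 = 82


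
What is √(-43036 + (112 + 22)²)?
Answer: 2*I*√6270 ≈ 158.37*I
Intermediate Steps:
√(-43036 + (112 + 22)²) = √(-43036 + 134²) = √(-43036 + 17956) = √(-25080) = 2*I*√6270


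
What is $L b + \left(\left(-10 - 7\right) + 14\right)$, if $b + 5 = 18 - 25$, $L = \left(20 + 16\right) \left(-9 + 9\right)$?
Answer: $-3$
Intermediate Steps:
$L = 0$ ($L = 36 \cdot 0 = 0$)
$b = -12$ ($b = -5 + \left(18 - 25\right) = -5 - 7 = -12$)
$L b + \left(\left(-10 - 7\right) + 14\right) = 0 \left(-12\right) + \left(\left(-10 - 7\right) + 14\right) = 0 + \left(-17 + 14\right) = 0 - 3 = -3$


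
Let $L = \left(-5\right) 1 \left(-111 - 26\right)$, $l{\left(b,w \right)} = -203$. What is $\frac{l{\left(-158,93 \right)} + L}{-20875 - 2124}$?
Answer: $- \frac{482}{22999} \approx -0.020957$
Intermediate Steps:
$L = 685$ ($L = \left(-5\right) \left(-137\right) = 685$)
$\frac{l{\left(-158,93 \right)} + L}{-20875 - 2124} = \frac{-203 + 685}{-20875 - 2124} = \frac{482}{-22999} = 482 \left(- \frac{1}{22999}\right) = - \frac{482}{22999}$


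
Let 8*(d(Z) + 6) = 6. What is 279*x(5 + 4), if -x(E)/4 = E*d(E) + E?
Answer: 42687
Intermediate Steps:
d(Z) = -21/4 (d(Z) = -6 + (⅛)*6 = -6 + ¾ = -21/4)
x(E) = 17*E (x(E) = -4*(E*(-21/4) + E) = -4*(-21*E/4 + E) = -(-17)*E = 17*E)
279*x(5 + 4) = 279*(17*(5 + 4)) = 279*(17*9) = 279*153 = 42687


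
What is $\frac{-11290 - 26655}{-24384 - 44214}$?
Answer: $\frac{37945}{68598} \approx 0.55315$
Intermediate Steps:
$\frac{-11290 - 26655}{-24384 - 44214} = - \frac{37945}{-68598} = \left(-37945\right) \left(- \frac{1}{68598}\right) = \frac{37945}{68598}$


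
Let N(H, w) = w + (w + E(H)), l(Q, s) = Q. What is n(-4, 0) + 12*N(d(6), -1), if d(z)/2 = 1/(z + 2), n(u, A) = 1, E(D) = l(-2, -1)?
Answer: -47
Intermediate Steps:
E(D) = -2
d(z) = 2/(2 + z) (d(z) = 2/(z + 2) = 2/(2 + z))
N(H, w) = -2 + 2*w (N(H, w) = w + (w - 2) = w + (-2 + w) = -2 + 2*w)
n(-4, 0) + 12*N(d(6), -1) = 1 + 12*(-2 + 2*(-1)) = 1 + 12*(-2 - 2) = 1 + 12*(-4) = 1 - 48 = -47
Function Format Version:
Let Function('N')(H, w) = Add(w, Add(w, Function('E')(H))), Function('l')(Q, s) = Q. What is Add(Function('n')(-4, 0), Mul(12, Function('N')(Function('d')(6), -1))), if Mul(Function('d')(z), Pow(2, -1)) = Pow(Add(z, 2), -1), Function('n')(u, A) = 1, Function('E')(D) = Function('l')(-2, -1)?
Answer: -47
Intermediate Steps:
Function('E')(D) = -2
Function('d')(z) = Mul(2, Pow(Add(2, z), -1)) (Function('d')(z) = Mul(2, Pow(Add(z, 2), -1)) = Mul(2, Pow(Add(2, z), -1)))
Function('N')(H, w) = Add(-2, Mul(2, w)) (Function('N')(H, w) = Add(w, Add(w, -2)) = Add(w, Add(-2, w)) = Add(-2, Mul(2, w)))
Add(Function('n')(-4, 0), Mul(12, Function('N')(Function('d')(6), -1))) = Add(1, Mul(12, Add(-2, Mul(2, -1)))) = Add(1, Mul(12, Add(-2, -2))) = Add(1, Mul(12, -4)) = Add(1, -48) = -47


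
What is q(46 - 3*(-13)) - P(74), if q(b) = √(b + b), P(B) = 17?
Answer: -17 + √170 ≈ -3.9616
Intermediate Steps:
q(b) = √2*√b (q(b) = √(2*b) = √2*√b)
q(46 - 3*(-13)) - P(74) = √2*√(46 - 3*(-13)) - 1*17 = √2*√(46 + 39) - 17 = √2*√85 - 17 = √170 - 17 = -17 + √170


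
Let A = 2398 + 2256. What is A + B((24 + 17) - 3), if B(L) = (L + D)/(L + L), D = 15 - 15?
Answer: 9309/2 ≈ 4654.5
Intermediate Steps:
D = 0
A = 4654
B(L) = 1/2 (B(L) = (L + 0)/(L + L) = L/((2*L)) = L*(1/(2*L)) = 1/2)
A + B((24 + 17) - 3) = 4654 + 1/2 = 9309/2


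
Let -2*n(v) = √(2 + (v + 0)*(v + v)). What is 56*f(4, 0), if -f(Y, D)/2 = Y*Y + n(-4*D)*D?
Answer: -1792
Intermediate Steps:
n(v) = -√(2 + 2*v²)/2 (n(v) = -√(2 + (v + 0)*(v + v))/2 = -√(2 + v*(2*v))/2 = -√(2 + 2*v²)/2)
f(Y, D) = -2*Y² + D*√(2 + 32*D²) (f(Y, D) = -2*(Y*Y + (-√(2 + 2*(-4*D)²)/2)*D) = -2*(Y² + (-√(2 + 2*(16*D²))/2)*D) = -2*(Y² + (-√(2 + 32*D²)/2)*D) = -2*(Y² - D*√(2 + 32*D²)/2) = -2*Y² + D*√(2 + 32*D²))
56*f(4, 0) = 56*(-2*4² + 0*√(2 + 32*0²)) = 56*(-2*16 + 0*√(2 + 32*0)) = 56*(-32 + 0*√(2 + 0)) = 56*(-32 + 0*√2) = 56*(-32 + 0) = 56*(-32) = -1792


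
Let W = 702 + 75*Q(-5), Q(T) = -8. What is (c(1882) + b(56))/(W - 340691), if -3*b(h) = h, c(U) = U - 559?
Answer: -3913/1021767 ≈ -0.0038296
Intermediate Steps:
c(U) = -559 + U
b(h) = -h/3
W = 102 (W = 702 + 75*(-8) = 702 - 600 = 102)
(c(1882) + b(56))/(W - 340691) = ((-559 + 1882) - ⅓*56)/(102 - 340691) = (1323 - 56/3)/(-340589) = (3913/3)*(-1/340589) = -3913/1021767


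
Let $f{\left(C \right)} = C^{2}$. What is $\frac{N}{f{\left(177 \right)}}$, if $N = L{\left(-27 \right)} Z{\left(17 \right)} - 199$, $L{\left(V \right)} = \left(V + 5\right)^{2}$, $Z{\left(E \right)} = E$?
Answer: $\frac{8029}{31329} \approx 0.25628$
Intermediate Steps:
$L{\left(V \right)} = \left(5 + V\right)^{2}$
$N = 8029$ ($N = \left(5 - 27\right)^{2} \cdot 17 - 199 = \left(-22\right)^{2} \cdot 17 - 199 = 484 \cdot 17 - 199 = 8228 - 199 = 8029$)
$\frac{N}{f{\left(177 \right)}} = \frac{8029}{177^{2}} = \frac{8029}{31329}$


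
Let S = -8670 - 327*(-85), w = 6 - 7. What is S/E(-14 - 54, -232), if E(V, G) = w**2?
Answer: 19125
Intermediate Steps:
w = -1
E(V, G) = 1 (E(V, G) = (-1)**2 = 1)
S = 19125 (S = -8670 - 1*(-27795) = -8670 + 27795 = 19125)
S/E(-14 - 54, -232) = 19125/1 = 19125*1 = 19125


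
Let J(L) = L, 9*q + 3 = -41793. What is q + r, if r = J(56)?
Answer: -4588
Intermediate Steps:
q = -4644 (q = -⅓ + (⅑)*(-41793) = -⅓ - 13931/3 = -4644)
r = 56
q + r = -4644 + 56 = -4588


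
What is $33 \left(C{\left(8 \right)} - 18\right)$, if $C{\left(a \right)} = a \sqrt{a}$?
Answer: $-594 + 528 \sqrt{2} \approx 152.7$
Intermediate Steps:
$C{\left(a \right)} = a^{\frac{3}{2}}$
$33 \left(C{\left(8 \right)} - 18\right) = 33 \left(8^{\frac{3}{2}} - 18\right) = 33 \left(16 \sqrt{2} - 18\right) = 33 \left(-18 + 16 \sqrt{2}\right) = -594 + 528 \sqrt{2}$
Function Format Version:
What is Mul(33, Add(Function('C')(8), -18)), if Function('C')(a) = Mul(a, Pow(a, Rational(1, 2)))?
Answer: Add(-594, Mul(528, Pow(2, Rational(1, 2)))) ≈ 152.70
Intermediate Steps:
Function('C')(a) = Pow(a, Rational(3, 2))
Mul(33, Add(Function('C')(8), -18)) = Mul(33, Add(Pow(8, Rational(3, 2)), -18)) = Mul(33, Add(Mul(16, Pow(2, Rational(1, 2))), -18)) = Mul(33, Add(-18, Mul(16, Pow(2, Rational(1, 2))))) = Add(-594, Mul(528, Pow(2, Rational(1, 2))))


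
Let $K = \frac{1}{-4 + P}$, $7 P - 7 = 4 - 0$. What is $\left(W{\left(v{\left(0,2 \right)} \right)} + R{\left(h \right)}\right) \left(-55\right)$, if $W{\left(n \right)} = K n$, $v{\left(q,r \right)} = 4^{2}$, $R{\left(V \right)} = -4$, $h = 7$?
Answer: $\frac{9900}{17} \approx 582.35$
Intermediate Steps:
$P = \frac{11}{7}$ ($P = 1 + \frac{4 - 0}{7} = 1 + \frac{4 + 0}{7} = 1 + \frac{1}{7} \cdot 4 = 1 + \frac{4}{7} = \frac{11}{7} \approx 1.5714$)
$v{\left(q,r \right)} = 16$
$K = - \frac{7}{17}$ ($K = \frac{1}{-4 + \frac{11}{7}} = \frac{1}{- \frac{17}{7}} = - \frac{7}{17} \approx -0.41176$)
$W{\left(n \right)} = - \frac{7 n}{17}$
$\left(W{\left(v{\left(0,2 \right)} \right)} + R{\left(h \right)}\right) \left(-55\right) = \left(\left(- \frac{7}{17}\right) 16 - 4\right) \left(-55\right) = \left(- \frac{112}{17} - 4\right) \left(-55\right) = \left(- \frac{180}{17}\right) \left(-55\right) = \frac{9900}{17}$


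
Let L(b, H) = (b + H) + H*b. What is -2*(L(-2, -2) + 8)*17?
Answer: -272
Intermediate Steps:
L(b, H) = H + b + H*b (L(b, H) = (H + b) + H*b = H + b + H*b)
-2*(L(-2, -2) + 8)*17 = -2*((-2 - 2 - 2*(-2)) + 8)*17 = -2*((-2 - 2 + 4) + 8)*17 = -2*(0 + 8)*17 = -2*8*17 = -16*17 = -272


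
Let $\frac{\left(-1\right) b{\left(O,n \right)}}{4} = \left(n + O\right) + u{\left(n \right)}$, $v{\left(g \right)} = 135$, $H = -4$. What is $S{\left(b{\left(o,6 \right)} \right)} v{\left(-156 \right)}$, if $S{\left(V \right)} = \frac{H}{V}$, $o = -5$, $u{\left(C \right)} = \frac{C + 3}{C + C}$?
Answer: $\frac{540}{7} \approx 77.143$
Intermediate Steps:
$u{\left(C \right)} = \frac{3 + C}{2 C}$
$b{\left(O,n \right)} = - 4 O - 4 n - \frac{2 \left(3 + n\right)}{n}$ ($b{\left(O,n \right)} = - 4 \left(\left(n + O\right) + \frac{3 + n}{2 n}\right) = - 4 \left(\left(O + n\right) + \frac{3 + n}{2 n}\right) = - 4 \left(O + n + \frac{3 + n}{2 n}\right) = - 4 O - 4 n - \frac{2 \left(3 + n\right)}{n}$)
$S{\left(V \right)} = - \frac{4}{V}$
$S{\left(b{\left(o,6 \right)} \right)} v{\left(-156 \right)} = - \frac{4}{-2 - \frac{6}{6} - -20 - 24} \cdot 135 = - \frac{4}{-2 - 1 + 20 - 24} \cdot 135 = - \frac{4}{-7} \cdot 135 = \left(-4\right) \left(- \frac{1}{7}\right) 135 = \frac{4}{7} \cdot 135 = \frac{540}{7}$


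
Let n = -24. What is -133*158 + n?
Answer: -21038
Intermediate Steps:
-133*158 + n = -133*158 - 24 = -21014 - 24 = -21038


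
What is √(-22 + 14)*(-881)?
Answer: -1762*I*√2 ≈ -2491.8*I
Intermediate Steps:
√(-22 + 14)*(-881) = √(-8)*(-881) = (2*I*√2)*(-881) = -1762*I*√2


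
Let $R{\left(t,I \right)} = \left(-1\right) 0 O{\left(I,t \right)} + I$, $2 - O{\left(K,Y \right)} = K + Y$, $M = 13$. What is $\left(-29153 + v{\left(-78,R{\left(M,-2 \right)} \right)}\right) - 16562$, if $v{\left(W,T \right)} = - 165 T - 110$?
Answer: $-45495$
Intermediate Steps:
$O{\left(K,Y \right)} = 2 - K - Y$ ($O{\left(K,Y \right)} = 2 - \left(K + Y\right) = 2 - K - Y$)
$R{\left(t,I \right)} = I$ ($R{\left(t,I \right)} = \left(-1\right) 0 \left(2 - I - t\right) + I = 0 \left(2 - I - t\right) + I = 0 + I = I$)
$v{\left(W,T \right)} = -110 - 165 T$
$\left(-29153 + v{\left(-78,R{\left(M,-2 \right)} \right)}\right) - 16562 = \left(-29153 - -220\right) - 16562 = \left(-29153 + \left(-110 + 330\right)\right) - 16562 = \left(-29153 + 220\right) - 16562 = -28933 - 16562 = -45495$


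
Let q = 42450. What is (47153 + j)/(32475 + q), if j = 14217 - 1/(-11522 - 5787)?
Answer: 1062253331/1296876825 ≈ 0.81909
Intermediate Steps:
j = 246082054/17309 (j = 14217 - 1/(-17309) = 14217 - 1*(-1/17309) = 14217 + 1/17309 = 246082054/17309 ≈ 14217.)
(47153 + j)/(32475 + q) = (47153 + 246082054/17309)/(32475 + 42450) = (1062253331/17309)/74925 = (1062253331/17309)*(1/74925) = 1062253331/1296876825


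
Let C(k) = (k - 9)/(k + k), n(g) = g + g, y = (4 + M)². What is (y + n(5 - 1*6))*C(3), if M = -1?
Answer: -7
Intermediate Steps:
y = 9 (y = (4 - 1)² = 3² = 9)
n(g) = 2*g
C(k) = (-9 + k)/(2*k) (C(k) = (-9 + k)/((2*k)) = (-9 + k)*(1/(2*k)) = (-9 + k)/(2*k))
(y + n(5 - 1*6))*C(3) = (9 + 2*(5 - 1*6))*((½)*(-9 + 3)/3) = (9 + 2*(5 - 6))*((½)*(⅓)*(-6)) = (9 + 2*(-1))*(-1) = (9 - 2)*(-1) = 7*(-1) = -7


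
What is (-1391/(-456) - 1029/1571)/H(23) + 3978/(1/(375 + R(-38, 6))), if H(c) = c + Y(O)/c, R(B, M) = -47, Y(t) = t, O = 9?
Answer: 502877216686643/385410288 ≈ 1.3048e+6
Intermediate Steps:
H(c) = c + 9/c
(-1391/(-456) - 1029/1571)/H(23) + 3978/(1/(375 + R(-38, 6))) = (-1391/(-456) - 1029/1571)/(23 + 9/23) + 3978/(1/(375 - 47)) = (-1391*(-1/456) - 1029*1/1571)/(23 + 9*(1/23)) + 3978/(1/328) = (1391/456 - 1029/1571)/(23 + 9/23) + 3978/(1/328) = 1716037/(716376*(538/23)) + 3978*328 = (1716037/716376)*(23/538) + 1304784 = 39468851/385410288 + 1304784 = 502877216686643/385410288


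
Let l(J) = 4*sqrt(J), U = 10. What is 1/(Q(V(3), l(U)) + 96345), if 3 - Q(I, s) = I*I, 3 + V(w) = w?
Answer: 1/96348 ≈ 1.0379e-5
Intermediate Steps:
V(w) = -3 + w
Q(I, s) = 3 - I**2 (Q(I, s) = 3 - I*I = 3 - I**2)
1/(Q(V(3), l(U)) + 96345) = 1/((3 - (-3 + 3)**2) + 96345) = 1/((3 - 1*0**2) + 96345) = 1/((3 - 1*0) + 96345) = 1/((3 + 0) + 96345) = 1/(3 + 96345) = 1/96348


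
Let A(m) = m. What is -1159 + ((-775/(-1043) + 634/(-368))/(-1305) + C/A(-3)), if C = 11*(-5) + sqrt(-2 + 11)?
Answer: -31769411441/27827240 ≈ -1141.7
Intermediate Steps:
C = -52 (C = -55 + sqrt(9) = -55 + 3 = -52)
-1159 + ((-775/(-1043) + 634/(-368))/(-1305) + C/A(-3)) = -1159 + ((-775/(-1043) + 634/(-368))/(-1305) - 52/(-3)) = -1159 + ((-775*(-1/1043) + 634*(-1/368))*(-1/1305) - 52*(-1/3)) = -1159 + ((775/1043 - 317/184)*(-1/1305) + 52/3) = -1159 + (-188031/191912*(-1/1305) + 52/3) = -1159 + (62677/83481720 + 52/3) = -1159 + 482359719/27827240 = -31769411441/27827240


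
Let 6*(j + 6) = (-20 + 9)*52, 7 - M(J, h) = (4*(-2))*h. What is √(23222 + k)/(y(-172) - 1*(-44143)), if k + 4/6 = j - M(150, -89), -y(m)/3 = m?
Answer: 5*√953/44659 ≈ 0.0034563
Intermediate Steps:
y(m) = -3*m
M(J, h) = 7 + 8*h (M(J, h) = 7 - 4*(-2)*h = 7 - (-8)*h = 7 + 8*h)
j = -304/3 (j = -6 + ((-20 + 9)*52)/6 = -6 + (-11*52)/6 = -6 + (⅙)*(-572) = -6 - 286/3 = -304/3 ≈ -101.33)
k = 603 (k = -⅔ + (-304/3 - (7 + 8*(-89))) = -⅔ + (-304/3 - (7 - 712)) = -⅔ + (-304/3 - 1*(-705)) = -⅔ + (-304/3 + 705) = -⅔ + 1811/3 = 603)
√(23222 + k)/(y(-172) - 1*(-44143)) = √(23222 + 603)/(-3*(-172) - 1*(-44143)) = √23825/(516 + 44143) = (5*√953)/44659 = (5*√953)*(1/44659) = 5*√953/44659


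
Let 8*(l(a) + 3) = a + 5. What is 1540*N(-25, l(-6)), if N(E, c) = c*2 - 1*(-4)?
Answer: -3465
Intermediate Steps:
l(a) = -19/8 + a/8 (l(a) = -3 + (a + 5)/8 = -3 + (5 + a)/8 = -3 + (5/8 + a/8) = -19/8 + a/8)
N(E, c) = 4 + 2*c (N(E, c) = 2*c + 4 = 4 + 2*c)
1540*N(-25, l(-6)) = 1540*(4 + 2*(-19/8 + (1/8)*(-6))) = 1540*(4 + 2*(-19/8 - 3/4)) = 1540*(4 + 2*(-25/8)) = 1540*(4 - 25/4) = 1540*(-9/4) = -3465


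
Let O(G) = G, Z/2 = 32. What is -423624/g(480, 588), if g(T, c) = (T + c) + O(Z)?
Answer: -105906/283 ≈ -374.23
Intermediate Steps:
Z = 64 (Z = 2*32 = 64)
g(T, c) = 64 + T + c (g(T, c) = (T + c) + 64 = 64 + T + c)
-423624/g(480, 588) = -423624/(64 + 480 + 588) = -423624/1132 = -423624*1/1132 = -105906/283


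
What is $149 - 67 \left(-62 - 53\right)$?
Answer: $7854$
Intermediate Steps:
$149 - 67 \left(-62 - 53\right) = 149 - -7705 = 149 + 7705 = 7854$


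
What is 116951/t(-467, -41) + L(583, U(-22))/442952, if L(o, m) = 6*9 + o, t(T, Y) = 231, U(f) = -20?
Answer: 51803826499/102321912 ≈ 506.28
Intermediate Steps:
L(o, m) = 54 + o
116951/t(-467, -41) + L(583, U(-22))/442952 = 116951/231 + (54 + 583)/442952 = 116951*(1/231) + 637*(1/442952) = 116951/231 + 637/442952 = 51803826499/102321912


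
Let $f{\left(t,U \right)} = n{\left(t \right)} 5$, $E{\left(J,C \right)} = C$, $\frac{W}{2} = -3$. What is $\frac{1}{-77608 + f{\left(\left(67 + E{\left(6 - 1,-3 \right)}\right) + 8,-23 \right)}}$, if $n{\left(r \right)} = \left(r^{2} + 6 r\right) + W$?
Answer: $- \frac{1}{49558} \approx -2.0178 \cdot 10^{-5}$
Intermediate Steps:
$W = -6$ ($W = 2 \left(-3\right) = -6$)
$n{\left(r \right)} = -6 + r^{2} + 6 r$ ($n{\left(r \right)} = \left(r^{2} + 6 r\right) - 6 = -6 + r^{2} + 6 r$)
$f{\left(t,U \right)} = -30 + 5 t^{2} + 30 t$ ($f{\left(t,U \right)} = \left(-6 + t^{2} + 6 t\right) 5 = -30 + 5 t^{2} + 30 t$)
$\frac{1}{-77608 + f{\left(\left(67 + E{\left(6 - 1,-3 \right)}\right) + 8,-23 \right)}} = \frac{1}{-77608 + \left(-30 + 5 \left(\left(67 - 3\right) + 8\right)^{2} + 30 \left(\left(67 - 3\right) + 8\right)\right)} = \frac{1}{-77608 + \left(-30 + 5 \left(64 + 8\right)^{2} + 30 \left(64 + 8\right)\right)} = \frac{1}{-77608 + \left(-30 + 5 \cdot 72^{2} + 30 \cdot 72\right)} = \frac{1}{-77608 + \left(-30 + 5 \cdot 5184 + 2160\right)} = \frac{1}{-77608 + \left(-30 + 25920 + 2160\right)} = \frac{1}{-77608 + 28050} = \frac{1}{-49558} = - \frac{1}{49558}$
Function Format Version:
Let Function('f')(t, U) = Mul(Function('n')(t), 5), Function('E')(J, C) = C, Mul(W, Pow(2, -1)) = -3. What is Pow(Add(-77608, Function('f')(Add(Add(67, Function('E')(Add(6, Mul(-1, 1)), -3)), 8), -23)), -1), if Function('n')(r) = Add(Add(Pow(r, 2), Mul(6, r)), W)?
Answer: Rational(-1, 49558) ≈ -2.0178e-5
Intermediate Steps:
W = -6 (W = Mul(2, -3) = -6)
Function('n')(r) = Add(-6, Pow(r, 2), Mul(6, r)) (Function('n')(r) = Add(Add(Pow(r, 2), Mul(6, r)), -6) = Add(-6, Pow(r, 2), Mul(6, r)))
Function('f')(t, U) = Add(-30, Mul(5, Pow(t, 2)), Mul(30, t)) (Function('f')(t, U) = Mul(Add(-6, Pow(t, 2), Mul(6, t)), 5) = Add(-30, Mul(5, Pow(t, 2)), Mul(30, t)))
Pow(Add(-77608, Function('f')(Add(Add(67, Function('E')(Add(6, Mul(-1, 1)), -3)), 8), -23)), -1) = Pow(Add(-77608, Add(-30, Mul(5, Pow(Add(Add(67, -3), 8), 2)), Mul(30, Add(Add(67, -3), 8)))), -1) = Pow(Add(-77608, Add(-30, Mul(5, Pow(Add(64, 8), 2)), Mul(30, Add(64, 8)))), -1) = Pow(Add(-77608, Add(-30, Mul(5, Pow(72, 2)), Mul(30, 72))), -1) = Pow(Add(-77608, Add(-30, Mul(5, 5184), 2160)), -1) = Pow(Add(-77608, Add(-30, 25920, 2160)), -1) = Pow(Add(-77608, 28050), -1) = Pow(-49558, -1) = Rational(-1, 49558)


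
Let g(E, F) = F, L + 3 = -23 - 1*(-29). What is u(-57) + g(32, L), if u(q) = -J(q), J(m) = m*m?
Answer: -3246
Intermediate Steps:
J(m) = m**2
L = 3 (L = -3 + (-23 - 1*(-29)) = -3 + (-23 + 29) = -3 + 6 = 3)
u(q) = -q**2
u(-57) + g(32, L) = -1*(-57)**2 + 3 = -1*3249 + 3 = -3249 + 3 = -3246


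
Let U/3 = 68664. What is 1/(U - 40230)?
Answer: 1/165762 ≈ 6.0327e-6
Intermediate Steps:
U = 205992 (U = 3*68664 = 205992)
1/(U - 40230) = 1/(205992 - 40230) = 1/165762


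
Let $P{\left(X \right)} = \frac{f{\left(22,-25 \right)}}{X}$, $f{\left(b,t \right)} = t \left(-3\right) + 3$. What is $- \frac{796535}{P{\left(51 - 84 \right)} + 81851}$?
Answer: $- \frac{1752377}{180067} \approx -9.7318$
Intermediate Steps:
$f{\left(b,t \right)} = 3 - 3 t$ ($f{\left(b,t \right)} = - 3 t + 3 = 3 - 3 t$)
$P{\left(X \right)} = \frac{78}{X}$ ($P{\left(X \right)} = \frac{3 - -75}{X} = \frac{3 + 75}{X} = \frac{78}{X}$)
$- \frac{796535}{P{\left(51 - 84 \right)} + 81851} = - \frac{796535}{\frac{78}{51 - 84} + 81851} = - \frac{796535}{\frac{78}{-33} + 81851} = - \frac{796535}{78 \left(- \frac{1}{33}\right) + 81851} = - \frac{796535}{- \frac{26}{11} + 81851} = - \frac{796535}{\frac{900335}{11}} = \left(-796535\right) \frac{11}{900335} = - \frac{1752377}{180067}$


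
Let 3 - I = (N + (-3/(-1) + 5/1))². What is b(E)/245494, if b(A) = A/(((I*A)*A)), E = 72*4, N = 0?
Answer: -1/4312838592 ≈ -2.3187e-10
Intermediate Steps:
I = -61 (I = 3 - (0 + (-3/(-1) + 5/1))² = 3 - (0 + (-3*(-1) + 5*1))² = 3 - (0 + (3 + 5))² = 3 - (0 + 8)² = 3 - 1*8² = 3 - 1*64 = 3 - 64 = -61)
E = 288
b(A) = -1/(61*A) (b(A) = A/(((-61*A)*A)) = A/((-61*A²)) = A*(-1/(61*A²)) = -1/(61*A))
b(E)/245494 = -1/61/288/245494 = -1/61*1/288*(1/245494) = -1/17568*1/245494 = -1/4312838592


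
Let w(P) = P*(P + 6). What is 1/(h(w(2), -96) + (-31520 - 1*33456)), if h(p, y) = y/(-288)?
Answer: -3/194927 ≈ -1.5390e-5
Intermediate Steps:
w(P) = P*(6 + P)
h(p, y) = -y/288 (h(p, y) = y*(-1/288) = -y/288)
1/(h(w(2), -96) + (-31520 - 1*33456)) = 1/(-1/288*(-96) + (-31520 - 1*33456)) = 1/(⅓ + (-31520 - 33456)) = 1/(⅓ - 64976) = 1/(-194927/3) = -3/194927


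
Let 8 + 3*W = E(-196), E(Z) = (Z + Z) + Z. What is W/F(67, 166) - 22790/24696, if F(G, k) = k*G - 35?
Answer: -128789501/136902276 ≈ -0.94074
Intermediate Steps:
F(G, k) = -35 + G*k (F(G, k) = G*k - 35 = -35 + G*k)
E(Z) = 3*Z (E(Z) = 2*Z + Z = 3*Z)
W = -596/3 (W = -8/3 + (3*(-196))/3 = -8/3 + (⅓)*(-588) = -8/3 - 196 = -596/3 ≈ -198.67)
W/F(67, 166) - 22790/24696 = -596/(3*(-35 + 67*166)) - 22790/24696 = -596/(3*(-35 + 11122)) - 22790*1/24696 = -596/3/11087 - 11395/12348 = -596/3*1/11087 - 11395/12348 = -596/33261 - 11395/12348 = -128789501/136902276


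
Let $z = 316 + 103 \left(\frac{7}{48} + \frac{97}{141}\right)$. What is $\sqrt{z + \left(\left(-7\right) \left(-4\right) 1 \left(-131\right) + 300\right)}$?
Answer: $\frac{i \sqrt{104834581}}{188} \approx 54.462 i$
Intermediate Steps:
$z = \frac{302213}{752}$ ($z = 316 + 103 \left(7 \cdot \frac{1}{48} + 97 \cdot \frac{1}{141}\right) = 316 + 103 \left(\frac{7}{48} + \frac{97}{141}\right) = 316 + 103 \cdot \frac{627}{752} = 316 + \frac{64581}{752} = \frac{302213}{752} \approx 401.88$)
$\sqrt{z + \left(\left(-7\right) \left(-4\right) 1 \left(-131\right) + 300\right)} = \sqrt{\frac{302213}{752} + \left(\left(-7\right) \left(-4\right) 1 \left(-131\right) + 300\right)} = \sqrt{\frac{302213}{752} + \left(28 \cdot 1 \left(-131\right) + 300\right)} = \sqrt{\frac{302213}{752} + \left(28 \left(-131\right) + 300\right)} = \sqrt{\frac{302213}{752} + \left(-3668 + 300\right)} = \sqrt{\frac{302213}{752} - 3368} = \sqrt{- \frac{2230523}{752}} = \frac{i \sqrt{104834581}}{188}$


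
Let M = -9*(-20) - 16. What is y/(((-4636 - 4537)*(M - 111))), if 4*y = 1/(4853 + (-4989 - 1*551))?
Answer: 1/1335992412 ≈ 7.4851e-10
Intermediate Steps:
M = 164 (M = 180 - 16 = 164)
y = -1/2748 (y = 1/(4*(4853 + (-4989 - 1*551))) = 1/(4*(4853 + (-4989 - 551))) = 1/(4*(4853 - 5540)) = (¼)/(-687) = (¼)*(-1/687) = -1/2748 ≈ -0.00036390)
y/(((-4636 - 4537)*(M - 111))) = -1/((-4636 - 4537)*(164 - 111))/2748 = -1/(2748*((-9173*53))) = -1/2748/(-486169) = -1/2748*(-1/486169) = 1/1335992412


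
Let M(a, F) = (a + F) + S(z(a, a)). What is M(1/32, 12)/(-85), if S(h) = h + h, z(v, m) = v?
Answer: -387/2720 ≈ -0.14228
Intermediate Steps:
S(h) = 2*h
M(a, F) = F + 3*a (M(a, F) = (a + F) + 2*a = (F + a) + 2*a = F + 3*a)
M(1/32, 12)/(-85) = (12 + 3/32)/(-85) = (12 + 3*(1/32))*(-1/85) = (12 + 3/32)*(-1/85) = (387/32)*(-1/85) = -387/2720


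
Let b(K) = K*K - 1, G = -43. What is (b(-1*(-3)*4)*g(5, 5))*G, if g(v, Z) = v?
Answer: -30745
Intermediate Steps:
b(K) = -1 + K² (b(K) = K² - 1 = -1 + K²)
(b(-1*(-3)*4)*g(5, 5))*G = ((-1 + (-1*(-3)*4)²)*5)*(-43) = ((-1 + (3*4)²)*5)*(-43) = ((-1 + 12²)*5)*(-43) = ((-1 + 144)*5)*(-43) = (143*5)*(-43) = 715*(-43) = -30745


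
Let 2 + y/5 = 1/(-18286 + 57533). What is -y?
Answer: 392465/39247 ≈ 9.9999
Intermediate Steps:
y = -392465/39247 (y = -10 + 5/(-18286 + 57533) = -10 + 5/39247 = -392465/39247 ≈ -9.9999)
-y = -1*(-392465/39247) = 392465/39247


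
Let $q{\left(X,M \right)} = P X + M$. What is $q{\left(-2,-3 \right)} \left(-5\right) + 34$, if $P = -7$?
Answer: $-21$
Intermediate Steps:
$q{\left(X,M \right)} = M - 7 X$ ($q{\left(X,M \right)} = - 7 X + M = M - 7 X$)
$q{\left(-2,-3 \right)} \left(-5\right) + 34 = \left(-3 - -14\right) \left(-5\right) + 34 = \left(-3 + 14\right) \left(-5\right) + 34 = 11 \left(-5\right) + 34 = -55 + 34 = -21$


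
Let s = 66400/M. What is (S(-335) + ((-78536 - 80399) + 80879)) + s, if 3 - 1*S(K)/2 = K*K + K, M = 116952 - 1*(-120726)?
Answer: -35869142170/118839 ≈ -3.0183e+5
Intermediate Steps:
M = 237678 (M = 116952 + 120726 = 237678)
s = 33200/118839 (s = 66400/237678 = 66400*(1/237678) = 33200/118839 ≈ 0.27937)
S(K) = 6 - 2*K - 2*K**2 (S(K) = 6 - 2*(K*K + K) = 6 - 2*(K**2 + K) = 6 - 2*(K + K**2) = 6 + (-2*K - 2*K**2) = 6 - 2*K - 2*K**2)
(S(-335) + ((-78536 - 80399) + 80879)) + s = ((6 - 2*(-335) - 2*(-335)**2) + ((-78536 - 80399) + 80879)) + 33200/118839 = ((6 + 670 - 2*112225) + (-158935 + 80879)) + 33200/118839 = ((6 + 670 - 224450) - 78056) + 33200/118839 = (-223774 - 78056) + 33200/118839 = -301830 + 33200/118839 = -35869142170/118839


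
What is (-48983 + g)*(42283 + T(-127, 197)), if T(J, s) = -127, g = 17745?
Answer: -1316869128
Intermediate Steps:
(-48983 + g)*(42283 + T(-127, 197)) = (-48983 + 17745)*(42283 - 127) = -31238*42156 = -1316869128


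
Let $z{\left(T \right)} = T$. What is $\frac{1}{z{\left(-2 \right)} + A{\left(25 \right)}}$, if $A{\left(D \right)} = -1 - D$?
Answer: $- \frac{1}{28} \approx -0.035714$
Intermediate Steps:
$\frac{1}{z{\left(-2 \right)} + A{\left(25 \right)}} = \frac{1}{-2 - 26} = \frac{1}{-28} = - \frac{1}{28}$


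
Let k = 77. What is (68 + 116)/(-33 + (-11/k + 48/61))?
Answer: -9821/1727 ≈ -5.6867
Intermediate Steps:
(68 + 116)/(-33 + (-11/k + 48/61)) = (68 + 116)/(-33 + (-11/77 + 48/61)) = 184/(-33 + (-11*1/77 + 48*(1/61))) = 184/(-33 + (-⅐ + 48/61)) = 184/(-33 + 275/427) = 184/(-13816/427) = 184*(-427/13816) = -9821/1727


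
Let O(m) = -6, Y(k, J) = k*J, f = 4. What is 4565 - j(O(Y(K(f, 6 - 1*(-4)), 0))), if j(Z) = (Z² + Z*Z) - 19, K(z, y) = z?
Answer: 4512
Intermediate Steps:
Y(k, J) = J*k
j(Z) = -19 + 2*Z² (j(Z) = (Z² + Z²) - 19 = 2*Z² - 19 = -19 + 2*Z²)
4565 - j(O(Y(K(f, 6 - 1*(-4)), 0))) = 4565 - (-19 + 2*(-6)²) = 4565 - (-19 + 2*36) = 4565 - (-19 + 72) = 4565 - 1*53 = 4565 - 53 = 4512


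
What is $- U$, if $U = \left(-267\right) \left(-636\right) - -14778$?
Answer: $-184590$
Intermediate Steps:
$U = 184590$ ($U = 169812 + 14778 = 184590$)
$- U = \left(-1\right) 184590 = -184590$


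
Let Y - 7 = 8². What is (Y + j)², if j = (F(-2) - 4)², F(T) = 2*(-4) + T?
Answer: 71289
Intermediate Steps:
F(T) = -8 + T
Y = 71 (Y = 7 + 8² = 7 + 64 = 71)
j = 196 (j = ((-8 - 2) - 4)² = (-10 - 4)² = (-14)² = 196)
(Y + j)² = (71 + 196)² = 267² = 71289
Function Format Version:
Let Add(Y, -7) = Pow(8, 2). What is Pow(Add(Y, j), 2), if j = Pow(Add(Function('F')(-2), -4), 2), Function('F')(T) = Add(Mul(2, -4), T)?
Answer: 71289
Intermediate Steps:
Function('F')(T) = Add(-8, T)
Y = 71 (Y = Add(7, Pow(8, 2)) = Add(7, 64) = 71)
j = 196 (j = Pow(Add(Add(-8, -2), -4), 2) = Pow(Add(-10, -4), 2) = Pow(-14, 2) = 196)
Pow(Add(Y, j), 2) = Pow(Add(71, 196), 2) = Pow(267, 2) = 71289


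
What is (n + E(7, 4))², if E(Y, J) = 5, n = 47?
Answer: 2704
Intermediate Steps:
(n + E(7, 4))² = (47 + 5)² = 52² = 2704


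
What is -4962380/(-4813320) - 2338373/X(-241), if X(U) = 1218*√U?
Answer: 248119/240666 + 2338373*I*√241/293538 ≈ 1.031 + 123.67*I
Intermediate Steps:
-4962380/(-4813320) - 2338373/X(-241) = -4962380/(-4813320) - 2338373*(-I*√241/293538) = -4962380*(-1/4813320) - 2338373*(-I*√241/293538) = 248119/240666 - 2338373*(-I*√241/293538) = 248119/240666 - (-2338373)*I*√241/293538 = 248119/240666 + 2338373*I*√241/293538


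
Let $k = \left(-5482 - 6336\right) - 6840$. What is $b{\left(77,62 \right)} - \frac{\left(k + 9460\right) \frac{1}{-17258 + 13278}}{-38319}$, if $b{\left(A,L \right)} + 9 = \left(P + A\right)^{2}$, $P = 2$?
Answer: $\frac{158406660173}{25418270} \approx 6232.0$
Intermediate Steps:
$k = -18658$ ($k = -11818 - 6840 = -18658$)
$b{\left(A,L \right)} = -9 + \left(2 + A\right)^{2}$
$b{\left(77,62 \right)} - \frac{\left(k + 9460\right) \frac{1}{-17258 + 13278}}{-38319} = \left(-9 + \left(2 + 77\right)^{2}\right) - \frac{\left(-18658 + 9460\right) \frac{1}{-17258 + 13278}}{-38319} = \left(-9 + 79^{2}\right) - - \frac{9198}{-3980} \left(- \frac{1}{38319}\right) = \left(-9 + 6241\right) - \left(-9198\right) \left(- \frac{1}{3980}\right) \left(- \frac{1}{38319}\right) = 6232 - \frac{4599}{1990} \left(- \frac{1}{38319}\right) = 6232 - - \frac{1533}{25418270} = 6232 + \frac{1533}{25418270} = \frac{158406660173}{25418270}$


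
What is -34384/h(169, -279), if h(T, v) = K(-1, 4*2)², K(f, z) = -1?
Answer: -34384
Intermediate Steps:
h(T, v) = 1 (h(T, v) = (-1)² = 1)
-34384/h(169, -279) = -34384/1 = -34384*1 = -34384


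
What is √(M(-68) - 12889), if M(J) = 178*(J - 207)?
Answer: 3*I*√6871 ≈ 248.67*I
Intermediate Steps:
M(J) = -36846 + 178*J (M(J) = 178*(-207 + J) = -36846 + 178*J)
√(M(-68) - 12889) = √((-36846 + 178*(-68)) - 12889) = √((-36846 - 12104) - 12889) = √(-48950 - 12889) = √(-61839) = 3*I*√6871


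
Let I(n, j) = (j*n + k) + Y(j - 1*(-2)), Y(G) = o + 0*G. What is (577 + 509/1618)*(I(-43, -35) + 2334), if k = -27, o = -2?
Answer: 1779450975/809 ≈ 2.1996e+6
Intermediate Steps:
Y(G) = -2 (Y(G) = -2 + 0*G = -2 + 0 = -2)
I(n, j) = -29 + j*n (I(n, j) = (j*n - 27) - 2 = (-27 + j*n) - 2 = -29 + j*n)
(577 + 509/1618)*(I(-43, -35) + 2334) = (577 + 509/1618)*((-29 - 35*(-43)) + 2334) = (577 + 509*(1/1618))*((-29 + 1505) + 2334) = (577 + 509/1618)*(1476 + 2334) = (934095/1618)*3810 = 1779450975/809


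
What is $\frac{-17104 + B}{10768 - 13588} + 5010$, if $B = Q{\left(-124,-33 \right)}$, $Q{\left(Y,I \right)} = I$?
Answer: $\frac{14145337}{2820} \approx 5016.1$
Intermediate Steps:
$B = -33$
$\frac{-17104 + B}{10768 - 13588} + 5010 = \frac{-17104 - 33}{10768 - 13588} + 5010 = - \frac{17137}{-2820} + 5010 = \left(-17137\right) \left(- \frac{1}{2820}\right) + 5010 = \frac{17137}{2820} + 5010 = \frac{14145337}{2820}$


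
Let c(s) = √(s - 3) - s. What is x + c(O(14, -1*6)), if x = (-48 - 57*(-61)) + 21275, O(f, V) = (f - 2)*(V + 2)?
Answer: 24752 + I*√51 ≈ 24752.0 + 7.1414*I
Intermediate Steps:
O(f, V) = (-2 + f)*(2 + V)
c(s) = √(-3 + s) - s
x = 24704 (x = (-48 + 3477) + 21275 = 3429 + 21275 = 24704)
x + c(O(14, -1*6)) = 24704 + (√(-3 + (-4 - (-2)*6 + 2*14 - 1*6*14)) - (-4 - (-2)*6 + 2*14 - 1*6*14)) = 24704 + (√(-3 + (-4 - 2*(-6) + 28 - 6*14)) - (-4 - 2*(-6) + 28 - 6*14)) = 24704 + (√(-3 + (-4 + 12 + 28 - 84)) - (-4 + 12 + 28 - 84)) = 24704 + (√(-3 - 48) - 1*(-48)) = 24704 + (√(-51) + 48) = 24704 + (I*√51 + 48) = 24704 + (48 + I*√51) = 24752 + I*√51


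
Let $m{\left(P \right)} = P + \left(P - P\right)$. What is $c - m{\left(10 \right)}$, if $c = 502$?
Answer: $492$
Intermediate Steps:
$m{\left(P \right)} = P$ ($m{\left(P \right)} = P + 0 = P$)
$c - m{\left(10 \right)} = 502 - 10 = 492$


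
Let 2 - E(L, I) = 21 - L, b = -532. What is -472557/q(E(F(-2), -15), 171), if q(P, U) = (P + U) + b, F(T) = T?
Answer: 472557/382 ≈ 1237.1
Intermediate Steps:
E(L, I) = -19 + L (E(L, I) = 2 - (21 - L) = 2 + (-21 + L) = -19 + L)
q(P, U) = -532 + P + U (q(P, U) = (P + U) - 532 = -532 + P + U)
-472557/q(E(F(-2), -15), 171) = -472557/(-532 + (-19 - 2) + 171) = -472557/(-532 - 21 + 171) = -472557/(-382) = -472557*(-1/382) = 472557/382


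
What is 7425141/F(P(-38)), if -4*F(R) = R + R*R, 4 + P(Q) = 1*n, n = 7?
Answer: -2475047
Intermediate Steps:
P(Q) = 3 (P(Q) = -4 + 1*7 = -4 + 7 = 3)
F(R) = -R/4 - R²/4 (F(R) = -(R + R*R)/4 = -(R + R²)/4 = -R/4 - R²/4)
7425141/F(P(-38)) = 7425141/((-¼*3*(1 + 3))) = 7425141/((-¼*3*4)) = 7425141/(-3) = 7425141*(-⅓) = -2475047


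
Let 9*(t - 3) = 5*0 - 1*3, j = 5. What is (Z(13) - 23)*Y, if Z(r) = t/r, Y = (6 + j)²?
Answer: -107569/39 ≈ -2758.2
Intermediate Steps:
Y = 121 (Y = (6 + 5)² = 11² = 121)
t = 8/3 (t = 3 + (5*0 - 1*3)/9 = 3 + (0 - 3)/9 = 3 + (⅑)*(-3) = 3 - ⅓ = 8/3 ≈ 2.6667)
Z(r) = 8/(3*r)
(Z(13) - 23)*Y = ((8/3)/13 - 23)*121 = ((8/3)*(1/13) - 23)*121 = (8/39 - 23)*121 = -889/39*121 = -107569/39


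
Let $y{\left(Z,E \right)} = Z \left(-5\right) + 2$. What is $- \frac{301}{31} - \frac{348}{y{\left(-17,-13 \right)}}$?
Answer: $- \frac{425}{31} \approx -13.71$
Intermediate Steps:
$y{\left(Z,E \right)} = 2 - 5 Z$ ($y{\left(Z,E \right)} = - 5 Z + 2 = 2 - 5 Z$)
$- \frac{301}{31} - \frac{348}{y{\left(-17,-13 \right)}} = - \frac{301}{31} - \frac{348}{2 - -85} = \left(-301\right) \frac{1}{31} - \frac{348}{2 + 85} = - \frac{301}{31} - \frac{348}{87} = - \frac{301}{31} - 4 = - \frac{425}{31}$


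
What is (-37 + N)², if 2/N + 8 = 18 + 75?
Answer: 9878449/7225 ≈ 1367.3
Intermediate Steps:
N = 2/85 (N = 2/(-8 + (18 + 75)) = 2/(-8 + 93) = 2/85 ≈ 0.023529)
(-37 + N)² = (-37 + 2/85)² = (-3143/85)² = 9878449/7225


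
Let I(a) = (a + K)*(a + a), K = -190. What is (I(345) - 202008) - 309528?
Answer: -404586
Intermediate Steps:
I(a) = 2*a*(-190 + a) (I(a) = (a - 190)*(a + a) = (-190 + a)*(2*a) = 2*a*(-190 + a))
(I(345) - 202008) - 309528 = (2*345*(-190 + 345) - 202008) - 309528 = (2*345*155 - 202008) - 309528 = (106950 - 202008) - 309528 = -95058 - 309528 = -404586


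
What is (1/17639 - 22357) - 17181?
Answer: -697410781/17639 ≈ -39538.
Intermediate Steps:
(1/17639 - 22357) - 17181 = -394355122/17639 - 17181 = -697410781/17639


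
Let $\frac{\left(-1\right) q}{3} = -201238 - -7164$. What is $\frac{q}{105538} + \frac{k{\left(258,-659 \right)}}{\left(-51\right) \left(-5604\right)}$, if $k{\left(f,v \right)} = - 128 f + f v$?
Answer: $\frac{12081025645}{2513598546} \approx 4.8063$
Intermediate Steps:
$q = 582222$ ($q = - 3 \left(-201238 - -7164\right) = - 3 \left(-201238 + 7164\right) = \left(-3\right) \left(-194074\right) = 582222$)
$\frac{q}{105538} + \frac{k{\left(258,-659 \right)}}{\left(-51\right) \left(-5604\right)} = \frac{582222}{105538} + \frac{258 \left(-128 - 659\right)}{\left(-51\right) \left(-5604\right)} = 582222 \cdot \frac{1}{105538} + \frac{258 \left(-787\right)}{285804} = \frac{291111}{52769} - \frac{33841}{47634} = \frac{12081025645}{2513598546}$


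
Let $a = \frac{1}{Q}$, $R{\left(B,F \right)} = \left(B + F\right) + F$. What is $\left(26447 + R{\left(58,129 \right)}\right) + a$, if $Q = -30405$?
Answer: $\frac{813729014}{30405} \approx 26763.0$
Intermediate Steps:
$R{\left(B,F \right)} = B + 2 F$
$a = - \frac{1}{30405}$ ($a = \frac{1}{-30405} = - \frac{1}{30405} \approx -3.2889 \cdot 10^{-5}$)
$\left(26447 + R{\left(58,129 \right)}\right) + a = \left(26447 + \left(58 + 2 \cdot 129\right)\right) - \frac{1}{30405} = \left(26447 + \left(58 + 258\right)\right) - \frac{1}{30405} = \left(26447 + 316\right) - \frac{1}{30405} = 26763 - \frac{1}{30405} = \frac{813729014}{30405}$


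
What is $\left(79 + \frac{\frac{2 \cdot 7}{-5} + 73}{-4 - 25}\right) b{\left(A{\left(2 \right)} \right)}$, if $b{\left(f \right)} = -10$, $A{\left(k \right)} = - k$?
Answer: $- \frac{22208}{29} \approx -765.79$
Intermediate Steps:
$\left(79 + \frac{\frac{2 \cdot 7}{-5} + 73}{-4 - 25}\right) b{\left(A{\left(2 \right)} \right)} = \left(79 + \frac{\frac{2 \cdot 7}{-5} + 73}{-4 - 25}\right) \left(-10\right) = \left(79 + \frac{14 \left(- \frac{1}{5}\right) + 73}{-29}\right) \left(-10\right) = \left(79 + \left(- \frac{14}{5} + 73\right) \left(- \frac{1}{29}\right)\right) \left(-10\right) = \left(79 + \frac{351}{5} \left(- \frac{1}{29}\right)\right) \left(-10\right) = \left(79 - \frac{351}{145}\right) \left(-10\right) = \frac{11104}{145} \left(-10\right) = - \frac{22208}{29}$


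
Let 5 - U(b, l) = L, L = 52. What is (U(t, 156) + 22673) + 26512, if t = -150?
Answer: 49138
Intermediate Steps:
U(b, l) = -47 (U(b, l) = 5 - 1*52 = 5 - 52 = -47)
(U(t, 156) + 22673) + 26512 = (-47 + 22673) + 26512 = 22626 + 26512 = 49138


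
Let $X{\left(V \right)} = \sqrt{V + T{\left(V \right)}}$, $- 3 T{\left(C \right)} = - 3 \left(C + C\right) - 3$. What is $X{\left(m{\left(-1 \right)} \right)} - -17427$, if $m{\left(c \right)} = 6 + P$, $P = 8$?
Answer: $17427 + \sqrt{43} \approx 17434.0$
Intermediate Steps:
$T{\left(C \right)} = 1 + 2 C$ ($T{\left(C \right)} = - \frac{- 3 \left(C + C\right) - 3}{3} = - \frac{- 3 \cdot 2 C - 3}{3} = - \frac{- 6 C - 3}{3} = - \frac{-3 - 6 C}{3} = 1 + 2 C$)
$m{\left(c \right)} = 14$ ($m{\left(c \right)} = 6 + 8 = 14$)
$X{\left(V \right)} = \sqrt{1 + 3 V}$ ($X{\left(V \right)} = \sqrt{V + \left(1 + 2 V\right)} = \sqrt{1 + 3 V}$)
$X{\left(m{\left(-1 \right)} \right)} - -17427 = \sqrt{1 + 3 \cdot 14} - -17427 = \sqrt{1 + 42} + 17427 = \sqrt{43} + 17427 = 17427 + \sqrt{43}$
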